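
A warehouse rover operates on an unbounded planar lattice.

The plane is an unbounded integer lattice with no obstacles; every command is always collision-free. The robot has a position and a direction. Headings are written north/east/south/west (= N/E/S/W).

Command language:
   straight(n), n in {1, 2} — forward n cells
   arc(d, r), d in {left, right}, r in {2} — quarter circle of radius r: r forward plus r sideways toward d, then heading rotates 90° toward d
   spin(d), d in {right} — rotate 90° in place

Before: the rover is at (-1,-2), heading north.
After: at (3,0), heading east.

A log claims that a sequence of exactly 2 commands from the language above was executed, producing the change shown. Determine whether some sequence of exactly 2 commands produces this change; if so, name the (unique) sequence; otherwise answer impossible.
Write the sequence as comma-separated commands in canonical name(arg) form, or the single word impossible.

key: cell and facing (now E) both changed — the 2 commands mix motion and turning
start: at (-1,-2), heading north
1. arc(right, 2) → at (1,0), heading east
2. straight(2) → at (3,0), heading east
uniquely the one of 25 2-step routes that fits.

arc(right, 2), straight(2)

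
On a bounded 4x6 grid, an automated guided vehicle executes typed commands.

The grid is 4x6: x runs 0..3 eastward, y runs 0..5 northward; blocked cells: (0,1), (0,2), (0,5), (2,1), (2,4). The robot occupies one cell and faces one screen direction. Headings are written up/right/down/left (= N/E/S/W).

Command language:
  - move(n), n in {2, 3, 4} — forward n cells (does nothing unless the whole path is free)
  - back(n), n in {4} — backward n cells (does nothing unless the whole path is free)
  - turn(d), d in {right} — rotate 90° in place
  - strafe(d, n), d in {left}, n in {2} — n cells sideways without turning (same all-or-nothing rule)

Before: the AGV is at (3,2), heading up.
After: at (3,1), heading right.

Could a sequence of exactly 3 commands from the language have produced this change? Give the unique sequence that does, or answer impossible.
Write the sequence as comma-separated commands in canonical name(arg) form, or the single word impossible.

move(3), back(4), turn(right)

key: position moved to (3,1) AND the heading swung to E — translation plus rotation needed
initial: at (3,2), heading up
t=1 move(3) ⇒ at (3,5), heading up
t=2 back(4) ⇒ at (3,1), heading up
t=3 turn(right) ⇒ at (3,1), heading right
all 216 alternatives checked — unique.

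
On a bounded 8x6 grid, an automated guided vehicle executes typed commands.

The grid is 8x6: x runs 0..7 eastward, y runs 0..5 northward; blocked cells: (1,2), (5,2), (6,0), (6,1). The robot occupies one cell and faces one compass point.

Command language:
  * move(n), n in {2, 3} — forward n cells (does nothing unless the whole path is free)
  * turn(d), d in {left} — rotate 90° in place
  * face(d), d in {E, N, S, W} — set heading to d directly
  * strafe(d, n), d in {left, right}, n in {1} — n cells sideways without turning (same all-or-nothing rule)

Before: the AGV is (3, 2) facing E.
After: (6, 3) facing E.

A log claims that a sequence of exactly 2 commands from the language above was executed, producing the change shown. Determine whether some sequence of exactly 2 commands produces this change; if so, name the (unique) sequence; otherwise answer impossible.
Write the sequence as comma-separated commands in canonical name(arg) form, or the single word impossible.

key: order matters: swapping strafe(left, 1) and move(3) lands elsewhere
from: (3, 2) facing E
1. strafe(left, 1) → (3, 3) facing E
2. move(3) → (6, 3) facing E
no other 2-command option fits: unique.

strafe(left, 1), move(3)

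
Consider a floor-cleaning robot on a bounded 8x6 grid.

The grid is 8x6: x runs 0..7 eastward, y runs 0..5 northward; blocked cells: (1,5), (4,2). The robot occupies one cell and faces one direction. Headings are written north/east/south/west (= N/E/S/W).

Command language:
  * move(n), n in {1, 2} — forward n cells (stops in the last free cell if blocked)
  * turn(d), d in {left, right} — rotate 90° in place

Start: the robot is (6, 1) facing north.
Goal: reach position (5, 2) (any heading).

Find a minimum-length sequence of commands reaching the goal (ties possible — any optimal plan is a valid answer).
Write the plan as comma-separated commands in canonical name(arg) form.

move(1), turn(left), move(1)

start: (6, 1) facing north
step 1 (move(1)): (6, 2) facing north
step 2 (turn(left)): (6, 2) facing west
step 3 (move(1)): (5, 2) facing west
nothing shorter than 3 reaches the goal.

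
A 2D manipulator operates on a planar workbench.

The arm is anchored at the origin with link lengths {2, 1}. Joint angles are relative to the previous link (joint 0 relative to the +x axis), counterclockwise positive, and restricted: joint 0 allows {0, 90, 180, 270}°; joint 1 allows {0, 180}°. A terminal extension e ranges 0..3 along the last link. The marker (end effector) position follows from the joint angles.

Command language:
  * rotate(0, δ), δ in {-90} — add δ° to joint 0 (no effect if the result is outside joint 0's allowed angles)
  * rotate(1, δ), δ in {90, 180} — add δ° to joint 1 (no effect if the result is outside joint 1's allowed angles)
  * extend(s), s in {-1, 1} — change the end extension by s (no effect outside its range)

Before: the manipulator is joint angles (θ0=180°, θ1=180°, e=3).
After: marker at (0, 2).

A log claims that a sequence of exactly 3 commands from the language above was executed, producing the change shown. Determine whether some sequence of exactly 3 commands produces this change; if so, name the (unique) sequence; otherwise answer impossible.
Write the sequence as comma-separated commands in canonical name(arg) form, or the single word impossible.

rotate(0, -90), rotate(0, -90), rotate(0, -90)

begin: joint angles (θ0=180°, θ1=180°, e=3)
t=1 rotate(0, -90) ⇒ joint angles (θ0=90°, θ1=180°, e=3)
t=2 rotate(0, -90) ⇒ joint angles (θ0=0°, θ1=180°, e=3)
t=3 rotate(0, -90) ⇒ joint angles (θ0=270°, θ1=180°, e=3)
uniquely the one of 125 3-step routes that fits.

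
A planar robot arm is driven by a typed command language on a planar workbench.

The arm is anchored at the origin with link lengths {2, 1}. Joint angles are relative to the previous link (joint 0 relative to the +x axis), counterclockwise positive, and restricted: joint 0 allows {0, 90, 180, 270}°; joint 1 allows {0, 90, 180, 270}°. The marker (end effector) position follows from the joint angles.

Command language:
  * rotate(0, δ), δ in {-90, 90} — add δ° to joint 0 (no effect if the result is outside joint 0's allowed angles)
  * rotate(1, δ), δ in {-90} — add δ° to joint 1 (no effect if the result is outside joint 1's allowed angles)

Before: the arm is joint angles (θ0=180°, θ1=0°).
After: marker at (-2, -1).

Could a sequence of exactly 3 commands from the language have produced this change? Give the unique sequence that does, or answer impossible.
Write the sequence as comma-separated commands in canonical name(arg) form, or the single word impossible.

rotate(1, -90), rotate(1, -90), rotate(1, -90)

from: joint angles (θ0=180°, θ1=0°)
t=1 rotate(1, -90) ⇒ joint angles (θ0=180°, θ1=270°)
t=2 rotate(1, -90) ⇒ joint angles (θ0=180°, θ1=180°)
t=3 rotate(1, -90) ⇒ joint angles (θ0=180°, θ1=90°)
all 27 alternatives checked — unique.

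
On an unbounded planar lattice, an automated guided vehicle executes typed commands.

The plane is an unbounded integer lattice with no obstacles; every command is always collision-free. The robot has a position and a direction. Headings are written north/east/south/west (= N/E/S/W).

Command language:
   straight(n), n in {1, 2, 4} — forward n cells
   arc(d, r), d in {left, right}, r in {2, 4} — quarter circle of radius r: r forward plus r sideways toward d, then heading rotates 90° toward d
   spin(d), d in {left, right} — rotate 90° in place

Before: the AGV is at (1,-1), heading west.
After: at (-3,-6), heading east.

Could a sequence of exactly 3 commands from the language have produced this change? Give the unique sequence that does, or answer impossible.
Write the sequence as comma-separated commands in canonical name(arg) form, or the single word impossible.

arc(left, 4), straight(1), spin(left)

key: cell and facing (now E) both changed — the 3 commands mix motion and turning
t0: at (1,-1), heading west
1. arc(left, 4) → at (-3,-5), heading south
2. straight(1) → at (-3,-6), heading south
3. spin(left) → at (-3,-6), heading east
no rival 3-sequence matches.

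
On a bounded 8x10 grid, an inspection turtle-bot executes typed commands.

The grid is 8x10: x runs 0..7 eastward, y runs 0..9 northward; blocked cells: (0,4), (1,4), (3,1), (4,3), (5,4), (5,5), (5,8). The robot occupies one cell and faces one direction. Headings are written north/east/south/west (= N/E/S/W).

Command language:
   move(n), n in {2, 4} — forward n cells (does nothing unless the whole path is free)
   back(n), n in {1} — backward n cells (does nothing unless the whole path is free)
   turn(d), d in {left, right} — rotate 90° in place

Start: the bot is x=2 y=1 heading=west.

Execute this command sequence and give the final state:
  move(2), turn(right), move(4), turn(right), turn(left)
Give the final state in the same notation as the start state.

x=0 y=1 heading=north

begin: x=2 y=1 heading=west
step 1 (move(2)): x=0 y=1 heading=west
step 2 (turn(right)): x=0 y=1 heading=north
step 3 (move(4)): x=0 y=1 heading=north
step 4 (turn(right)): x=0 y=1 heading=east
step 5 (turn(left)): x=0 y=1 heading=north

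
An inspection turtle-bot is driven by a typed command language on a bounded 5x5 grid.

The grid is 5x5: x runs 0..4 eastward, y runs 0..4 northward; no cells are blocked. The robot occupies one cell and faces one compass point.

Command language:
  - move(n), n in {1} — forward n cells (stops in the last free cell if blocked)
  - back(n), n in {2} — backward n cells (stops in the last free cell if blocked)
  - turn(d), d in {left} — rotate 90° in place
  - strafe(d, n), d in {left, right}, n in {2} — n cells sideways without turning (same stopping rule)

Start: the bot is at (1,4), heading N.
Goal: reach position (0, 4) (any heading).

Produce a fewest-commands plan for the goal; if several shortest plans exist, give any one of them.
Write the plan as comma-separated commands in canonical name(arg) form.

t0: at (1,4), heading N
step 1 (strafe(left, 2)): at (0,4), heading N
minimal: 1 command(s), checked below 1.

strafe(left, 2)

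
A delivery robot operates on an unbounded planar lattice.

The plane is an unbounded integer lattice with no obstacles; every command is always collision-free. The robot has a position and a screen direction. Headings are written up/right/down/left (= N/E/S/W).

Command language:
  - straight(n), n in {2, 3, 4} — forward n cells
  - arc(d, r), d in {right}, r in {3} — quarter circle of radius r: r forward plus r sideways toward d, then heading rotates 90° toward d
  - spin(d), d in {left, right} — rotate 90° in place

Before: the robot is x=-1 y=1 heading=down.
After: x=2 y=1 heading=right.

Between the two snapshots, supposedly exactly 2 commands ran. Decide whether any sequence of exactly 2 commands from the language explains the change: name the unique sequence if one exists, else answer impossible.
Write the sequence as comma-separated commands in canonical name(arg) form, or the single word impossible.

spin(left), straight(3)

key: running straight(3) before spin(left) would end elsewhere — order is forced
begin: x=-1 y=1 heading=down
step 1 (spin(left)): x=-1 y=1 heading=right
step 2 (straight(3)): x=2 y=1 heading=right
no other 2-command option fits: unique.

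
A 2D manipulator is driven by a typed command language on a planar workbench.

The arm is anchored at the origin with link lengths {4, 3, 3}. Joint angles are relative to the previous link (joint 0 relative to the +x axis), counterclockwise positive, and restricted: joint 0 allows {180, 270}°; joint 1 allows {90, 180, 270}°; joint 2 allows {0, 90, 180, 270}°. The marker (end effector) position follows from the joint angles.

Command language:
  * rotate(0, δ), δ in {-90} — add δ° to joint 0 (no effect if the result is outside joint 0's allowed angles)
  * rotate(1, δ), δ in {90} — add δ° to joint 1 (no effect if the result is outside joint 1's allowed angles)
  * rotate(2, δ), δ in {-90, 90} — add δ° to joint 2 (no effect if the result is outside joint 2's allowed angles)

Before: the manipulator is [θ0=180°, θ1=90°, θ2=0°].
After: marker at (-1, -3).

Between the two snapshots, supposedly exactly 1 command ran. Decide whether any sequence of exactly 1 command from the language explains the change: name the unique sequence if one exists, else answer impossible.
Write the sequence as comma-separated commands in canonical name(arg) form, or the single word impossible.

rotate(2, 90)

initial: [θ0=180°, θ1=90°, θ2=0°]
[1] after rotate(2, 90): [θ0=180°, θ1=90°, θ2=90°]
no rival 1-sequence matches.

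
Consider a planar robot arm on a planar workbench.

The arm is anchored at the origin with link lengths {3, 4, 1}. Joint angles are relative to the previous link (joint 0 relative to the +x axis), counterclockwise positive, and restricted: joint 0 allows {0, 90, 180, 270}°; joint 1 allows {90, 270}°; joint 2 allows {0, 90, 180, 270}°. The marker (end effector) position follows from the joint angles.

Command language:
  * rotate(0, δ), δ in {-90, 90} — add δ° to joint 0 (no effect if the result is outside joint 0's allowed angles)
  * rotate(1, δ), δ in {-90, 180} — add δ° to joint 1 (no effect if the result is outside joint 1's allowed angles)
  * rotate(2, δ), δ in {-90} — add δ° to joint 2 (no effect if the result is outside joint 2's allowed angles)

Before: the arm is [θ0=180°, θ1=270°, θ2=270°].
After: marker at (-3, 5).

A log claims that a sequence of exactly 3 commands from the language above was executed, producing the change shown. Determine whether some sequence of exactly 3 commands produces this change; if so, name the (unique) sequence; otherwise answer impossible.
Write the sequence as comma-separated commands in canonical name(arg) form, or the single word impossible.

rotate(2, -90), rotate(2, -90), rotate(2, -90)

t0: [θ0=180°, θ1=270°, θ2=270°]
t=1 rotate(2, -90) ⇒ [θ0=180°, θ1=270°, θ2=180°]
t=2 rotate(2, -90) ⇒ [θ0=180°, θ1=270°, θ2=90°]
t=3 rotate(2, -90) ⇒ [θ0=180°, θ1=270°, θ2=0°]
all 125 alternatives checked — unique.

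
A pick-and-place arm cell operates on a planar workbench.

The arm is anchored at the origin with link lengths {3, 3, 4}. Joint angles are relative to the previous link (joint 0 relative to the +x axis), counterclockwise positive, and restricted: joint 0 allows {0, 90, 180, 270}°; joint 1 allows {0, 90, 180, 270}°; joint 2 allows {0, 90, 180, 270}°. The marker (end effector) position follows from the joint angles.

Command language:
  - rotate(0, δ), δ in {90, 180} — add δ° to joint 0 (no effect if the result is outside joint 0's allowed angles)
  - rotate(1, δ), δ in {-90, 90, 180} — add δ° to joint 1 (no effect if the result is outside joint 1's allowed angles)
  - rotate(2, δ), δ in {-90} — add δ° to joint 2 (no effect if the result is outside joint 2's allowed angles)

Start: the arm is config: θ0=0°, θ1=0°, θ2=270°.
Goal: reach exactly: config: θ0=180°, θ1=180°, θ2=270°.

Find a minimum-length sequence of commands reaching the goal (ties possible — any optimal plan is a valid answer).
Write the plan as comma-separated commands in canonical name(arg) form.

begin: config: θ0=0°, θ1=0°, θ2=270°
1. rotate(1, 180) → config: θ0=0°, θ1=180°, θ2=270°
2. rotate(0, 180) → config: θ0=180°, θ1=180°, θ2=270°
no 1-step plan works, so 2 is optimal.

rotate(1, 180), rotate(0, 180)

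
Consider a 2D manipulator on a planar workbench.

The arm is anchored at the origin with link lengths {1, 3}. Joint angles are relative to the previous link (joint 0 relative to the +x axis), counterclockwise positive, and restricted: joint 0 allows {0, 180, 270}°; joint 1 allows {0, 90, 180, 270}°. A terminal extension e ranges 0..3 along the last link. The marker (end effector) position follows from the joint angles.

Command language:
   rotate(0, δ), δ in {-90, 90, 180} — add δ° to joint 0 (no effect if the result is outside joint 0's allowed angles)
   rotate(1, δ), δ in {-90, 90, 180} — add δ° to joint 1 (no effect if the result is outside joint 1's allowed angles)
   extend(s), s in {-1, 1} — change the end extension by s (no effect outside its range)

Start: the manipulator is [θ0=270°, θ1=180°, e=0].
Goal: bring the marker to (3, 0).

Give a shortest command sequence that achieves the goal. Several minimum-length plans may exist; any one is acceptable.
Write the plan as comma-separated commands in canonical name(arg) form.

rotate(0, -90), extend(1)

initial: [θ0=270°, θ1=180°, e=0]
1. rotate(0, -90) → [θ0=180°, θ1=180°, e=0]
2. extend(1) → [θ0=180°, θ1=180°, e=1]
shorter routes all fall short; 2 is best.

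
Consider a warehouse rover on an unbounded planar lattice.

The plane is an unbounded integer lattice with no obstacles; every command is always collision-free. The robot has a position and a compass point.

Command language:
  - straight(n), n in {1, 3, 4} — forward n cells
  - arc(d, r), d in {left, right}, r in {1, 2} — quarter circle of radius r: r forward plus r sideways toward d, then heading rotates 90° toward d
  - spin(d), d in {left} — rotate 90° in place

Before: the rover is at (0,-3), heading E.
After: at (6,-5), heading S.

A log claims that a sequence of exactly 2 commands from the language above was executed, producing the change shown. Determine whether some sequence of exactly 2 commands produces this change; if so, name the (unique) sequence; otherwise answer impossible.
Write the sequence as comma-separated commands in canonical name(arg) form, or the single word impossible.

key: position moved to (6,-5) AND the heading swung to S — translation plus rotation needed
start: at (0,-3), heading E
1. straight(4) → at (4,-3), heading E
2. arc(right, 2) → at (6,-5), heading S
all 64 alternatives checked — unique.

straight(4), arc(right, 2)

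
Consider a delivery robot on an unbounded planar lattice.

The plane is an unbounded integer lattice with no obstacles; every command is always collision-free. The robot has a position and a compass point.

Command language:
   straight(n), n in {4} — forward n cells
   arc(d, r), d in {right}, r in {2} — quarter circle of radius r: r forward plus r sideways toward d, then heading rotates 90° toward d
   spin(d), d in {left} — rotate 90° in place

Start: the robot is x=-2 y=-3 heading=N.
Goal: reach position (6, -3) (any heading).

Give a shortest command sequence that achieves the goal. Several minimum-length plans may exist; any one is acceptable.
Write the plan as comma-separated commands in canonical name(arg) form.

arc(right, 2), straight(4), arc(right, 2)

begin: x=-2 y=-3 heading=N
[1] after arc(right, 2): x=0 y=-1 heading=E
[2] after straight(4): x=4 y=-1 heading=E
[3] after arc(right, 2): x=6 y=-3 heading=S
no 2-step plan works, so 3 is optimal.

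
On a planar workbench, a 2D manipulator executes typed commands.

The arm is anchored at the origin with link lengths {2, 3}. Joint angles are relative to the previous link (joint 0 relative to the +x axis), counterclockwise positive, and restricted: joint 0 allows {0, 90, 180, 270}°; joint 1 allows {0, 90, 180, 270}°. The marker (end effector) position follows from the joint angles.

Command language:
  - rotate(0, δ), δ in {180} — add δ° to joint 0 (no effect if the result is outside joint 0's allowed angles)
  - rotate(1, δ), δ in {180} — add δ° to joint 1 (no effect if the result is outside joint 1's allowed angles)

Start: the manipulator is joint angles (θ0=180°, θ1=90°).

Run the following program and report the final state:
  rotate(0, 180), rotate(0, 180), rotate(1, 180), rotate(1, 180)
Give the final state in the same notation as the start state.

joint angles (θ0=180°, θ1=90°)

from: joint angles (θ0=180°, θ1=90°)
step 1 (rotate(0, 180)): joint angles (θ0=0°, θ1=90°)
step 2 (rotate(0, 180)): joint angles (θ0=180°, θ1=90°)
step 3 (rotate(1, 180)): joint angles (θ0=180°, θ1=270°)
step 4 (rotate(1, 180)): joint angles (θ0=180°, θ1=90°)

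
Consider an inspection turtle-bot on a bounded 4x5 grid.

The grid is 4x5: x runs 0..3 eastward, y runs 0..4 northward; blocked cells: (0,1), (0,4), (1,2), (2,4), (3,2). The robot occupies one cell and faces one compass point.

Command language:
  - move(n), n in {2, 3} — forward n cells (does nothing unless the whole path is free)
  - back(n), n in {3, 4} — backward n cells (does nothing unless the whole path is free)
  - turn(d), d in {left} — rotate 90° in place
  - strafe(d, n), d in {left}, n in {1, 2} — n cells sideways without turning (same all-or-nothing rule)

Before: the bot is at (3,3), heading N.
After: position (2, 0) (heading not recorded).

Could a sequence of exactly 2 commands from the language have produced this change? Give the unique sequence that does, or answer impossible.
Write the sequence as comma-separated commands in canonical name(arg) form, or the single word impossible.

key: running back(3) before strafe(left, 1) would end elsewhere — order is forced
initial: at (3,3), heading N
t=1 strafe(left, 1) ⇒ at (2,3), heading N
t=2 back(3) ⇒ at (2,0), heading N
uniquely the one of 49 2-step routes that fits.

strafe(left, 1), back(3)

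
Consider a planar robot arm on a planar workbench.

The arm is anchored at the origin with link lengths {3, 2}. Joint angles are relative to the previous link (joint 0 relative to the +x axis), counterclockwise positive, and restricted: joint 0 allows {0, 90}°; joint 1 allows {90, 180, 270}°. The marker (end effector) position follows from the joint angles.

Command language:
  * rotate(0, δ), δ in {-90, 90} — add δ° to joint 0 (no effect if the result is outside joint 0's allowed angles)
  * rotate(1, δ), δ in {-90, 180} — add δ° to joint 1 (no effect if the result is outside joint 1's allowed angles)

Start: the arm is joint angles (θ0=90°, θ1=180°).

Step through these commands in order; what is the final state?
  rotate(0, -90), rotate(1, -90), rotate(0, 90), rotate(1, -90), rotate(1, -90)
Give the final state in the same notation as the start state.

t0: joint angles (θ0=90°, θ1=180°)
1. rotate(0, -90) → joint angles (θ0=0°, θ1=180°)
2. rotate(1, -90) → joint angles (θ0=0°, θ1=90°)
3. rotate(0, 90) → joint angles (θ0=90°, θ1=90°)
4. rotate(1, -90) → joint angles (θ0=90°, θ1=90°)
5. rotate(1, -90) → joint angles (θ0=90°, θ1=90°)

joint angles (θ0=90°, θ1=90°)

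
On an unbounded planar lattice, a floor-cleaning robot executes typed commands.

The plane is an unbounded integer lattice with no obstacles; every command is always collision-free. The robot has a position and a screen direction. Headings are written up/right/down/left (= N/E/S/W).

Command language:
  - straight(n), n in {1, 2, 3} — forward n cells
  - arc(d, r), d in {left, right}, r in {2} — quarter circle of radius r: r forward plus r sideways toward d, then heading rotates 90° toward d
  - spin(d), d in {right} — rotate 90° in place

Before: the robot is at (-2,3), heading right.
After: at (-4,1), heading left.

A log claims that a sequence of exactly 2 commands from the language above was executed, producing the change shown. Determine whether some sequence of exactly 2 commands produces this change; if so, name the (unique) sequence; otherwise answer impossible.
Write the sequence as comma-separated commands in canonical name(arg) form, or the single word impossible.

key: position moved to (-4,1) AND the heading swung to W — translation plus rotation needed
begin: at (-2,3), heading right
[1] after spin(right): at (-2,3), heading down
[2] after arc(right, 2): at (-4,1), heading left
uniquely the one of 36 2-step routes that fits.

spin(right), arc(right, 2)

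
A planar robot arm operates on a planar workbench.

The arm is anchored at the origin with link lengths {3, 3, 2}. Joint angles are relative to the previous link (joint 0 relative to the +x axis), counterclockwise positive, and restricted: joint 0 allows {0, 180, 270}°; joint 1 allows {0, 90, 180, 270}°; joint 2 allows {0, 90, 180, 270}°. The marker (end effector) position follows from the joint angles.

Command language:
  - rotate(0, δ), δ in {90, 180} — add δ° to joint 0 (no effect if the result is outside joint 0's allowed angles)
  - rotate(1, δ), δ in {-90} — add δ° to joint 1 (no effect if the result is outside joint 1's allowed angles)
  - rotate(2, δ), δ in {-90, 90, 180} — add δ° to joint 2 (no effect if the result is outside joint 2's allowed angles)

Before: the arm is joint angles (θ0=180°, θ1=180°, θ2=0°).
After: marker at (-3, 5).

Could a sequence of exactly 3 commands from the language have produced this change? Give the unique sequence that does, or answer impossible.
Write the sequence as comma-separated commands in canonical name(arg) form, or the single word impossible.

begin: joint angles (θ0=180°, θ1=180°, θ2=0°)
step 1 (rotate(1, -90)): joint angles (θ0=180°, θ1=90°, θ2=0°)
step 2 (rotate(1, -90)): joint angles (θ0=180°, θ1=0°, θ2=0°)
step 3 (rotate(1, -90)): joint angles (θ0=180°, θ1=270°, θ2=0°)
no other 3-command option fits: unique.

rotate(1, -90), rotate(1, -90), rotate(1, -90)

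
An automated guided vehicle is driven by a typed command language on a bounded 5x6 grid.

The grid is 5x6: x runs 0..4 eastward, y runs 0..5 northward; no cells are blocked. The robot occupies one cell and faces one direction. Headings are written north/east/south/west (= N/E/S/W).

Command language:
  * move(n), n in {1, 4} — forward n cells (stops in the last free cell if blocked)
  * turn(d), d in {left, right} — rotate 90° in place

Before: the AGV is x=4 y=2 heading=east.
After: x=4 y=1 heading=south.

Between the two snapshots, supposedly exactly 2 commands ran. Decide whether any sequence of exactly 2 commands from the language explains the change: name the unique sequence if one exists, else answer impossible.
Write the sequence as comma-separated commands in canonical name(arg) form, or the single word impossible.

turn(right), move(1)

key: cell and facing (now S) both changed — the 2 commands mix motion and turning
t0: x=4 y=2 heading=east
1. turn(right) → x=4 y=2 heading=south
2. move(1) → x=4 y=1 heading=south
no rival 2-sequence matches.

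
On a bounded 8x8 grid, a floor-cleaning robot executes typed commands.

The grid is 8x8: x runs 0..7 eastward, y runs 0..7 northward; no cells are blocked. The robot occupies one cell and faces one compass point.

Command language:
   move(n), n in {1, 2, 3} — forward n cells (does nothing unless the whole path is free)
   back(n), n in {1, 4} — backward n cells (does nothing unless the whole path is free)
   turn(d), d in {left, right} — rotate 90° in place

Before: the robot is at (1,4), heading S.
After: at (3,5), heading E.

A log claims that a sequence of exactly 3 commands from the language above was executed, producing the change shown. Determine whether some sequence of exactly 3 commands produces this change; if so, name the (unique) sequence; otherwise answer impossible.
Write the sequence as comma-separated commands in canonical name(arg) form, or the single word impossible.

back(1), turn(left), move(2)

key: cell and facing (now E) both changed — the 3 commands mix motion and turning
begin: at (1,4), heading S
[1] after back(1): at (1,5), heading S
[2] after turn(left): at (1,5), heading E
[3] after move(2): at (3,5), heading E
no rival 3-sequence matches.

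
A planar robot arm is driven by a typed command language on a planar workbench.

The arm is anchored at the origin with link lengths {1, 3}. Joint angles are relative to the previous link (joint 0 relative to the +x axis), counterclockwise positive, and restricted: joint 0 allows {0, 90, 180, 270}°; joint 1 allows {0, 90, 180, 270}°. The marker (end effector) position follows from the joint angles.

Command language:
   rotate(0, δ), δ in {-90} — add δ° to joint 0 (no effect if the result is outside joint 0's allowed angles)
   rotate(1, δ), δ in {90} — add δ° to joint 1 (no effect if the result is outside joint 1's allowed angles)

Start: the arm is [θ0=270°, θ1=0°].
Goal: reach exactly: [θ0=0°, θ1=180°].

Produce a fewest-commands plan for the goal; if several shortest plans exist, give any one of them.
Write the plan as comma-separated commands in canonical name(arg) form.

rotate(1, 90), rotate(1, 90), rotate(0, -90), rotate(0, -90), rotate(0, -90)

begin: [θ0=270°, θ1=0°]
[1] after rotate(1, 90): [θ0=270°, θ1=90°]
[2] after rotate(1, 90): [θ0=270°, θ1=180°]
[3] after rotate(0, -90): [θ0=180°, θ1=180°]
[4] after rotate(0, -90): [θ0=90°, θ1=180°]
[5] after rotate(0, -90): [θ0=0°, θ1=180°]
nothing shorter than 5 reaches the goal.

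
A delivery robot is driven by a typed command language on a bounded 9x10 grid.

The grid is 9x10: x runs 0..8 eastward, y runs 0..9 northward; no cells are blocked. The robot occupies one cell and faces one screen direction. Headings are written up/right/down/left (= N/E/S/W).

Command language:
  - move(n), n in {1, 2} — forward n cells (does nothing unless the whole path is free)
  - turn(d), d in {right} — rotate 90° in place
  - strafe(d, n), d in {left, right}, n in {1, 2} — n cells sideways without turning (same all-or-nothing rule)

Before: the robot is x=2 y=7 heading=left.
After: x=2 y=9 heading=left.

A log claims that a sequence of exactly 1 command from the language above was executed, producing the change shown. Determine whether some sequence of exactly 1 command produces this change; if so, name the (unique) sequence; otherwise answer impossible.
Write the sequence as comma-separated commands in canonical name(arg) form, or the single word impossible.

strafe(right, 2)

key: still facing W — the one step turns nothing
start: x=2 y=7 heading=left
t=1 strafe(right, 2) ⇒ x=2 y=9 heading=left
no rival 1-sequence matches.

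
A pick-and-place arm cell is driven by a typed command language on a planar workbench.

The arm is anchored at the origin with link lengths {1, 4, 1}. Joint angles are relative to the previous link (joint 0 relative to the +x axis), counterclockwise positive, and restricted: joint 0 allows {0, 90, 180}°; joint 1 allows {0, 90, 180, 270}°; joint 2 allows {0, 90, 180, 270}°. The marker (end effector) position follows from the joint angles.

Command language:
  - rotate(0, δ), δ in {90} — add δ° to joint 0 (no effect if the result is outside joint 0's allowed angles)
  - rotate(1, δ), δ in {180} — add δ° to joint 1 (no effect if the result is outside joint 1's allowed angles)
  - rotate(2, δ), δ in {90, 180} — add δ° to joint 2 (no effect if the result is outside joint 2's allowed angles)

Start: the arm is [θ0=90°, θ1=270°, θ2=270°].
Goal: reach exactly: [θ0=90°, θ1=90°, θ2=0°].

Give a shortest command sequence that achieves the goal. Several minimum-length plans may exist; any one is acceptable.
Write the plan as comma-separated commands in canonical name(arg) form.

rotate(2, 90), rotate(1, 180)

initial: [θ0=90°, θ1=270°, θ2=270°]
t=1 rotate(2, 90) ⇒ [θ0=90°, θ1=270°, θ2=0°]
t=2 rotate(1, 180) ⇒ [θ0=90°, θ1=90°, θ2=0°]
nothing shorter than 2 reaches the goal.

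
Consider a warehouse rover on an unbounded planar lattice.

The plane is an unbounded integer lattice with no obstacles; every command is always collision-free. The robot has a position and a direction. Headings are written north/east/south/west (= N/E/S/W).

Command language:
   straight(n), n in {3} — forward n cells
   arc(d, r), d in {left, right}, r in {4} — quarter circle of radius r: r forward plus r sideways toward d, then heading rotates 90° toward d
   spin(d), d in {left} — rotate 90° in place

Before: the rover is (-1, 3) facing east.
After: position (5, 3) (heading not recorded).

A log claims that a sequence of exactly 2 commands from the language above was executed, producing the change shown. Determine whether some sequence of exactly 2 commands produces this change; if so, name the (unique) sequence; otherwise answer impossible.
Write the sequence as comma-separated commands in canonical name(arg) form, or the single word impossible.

begin: (-1, 3) facing east
t=1 straight(3) ⇒ (2, 3) facing east
t=2 straight(3) ⇒ (5, 3) facing east
uniquely the one of 16 2-step routes that fits.

straight(3), straight(3)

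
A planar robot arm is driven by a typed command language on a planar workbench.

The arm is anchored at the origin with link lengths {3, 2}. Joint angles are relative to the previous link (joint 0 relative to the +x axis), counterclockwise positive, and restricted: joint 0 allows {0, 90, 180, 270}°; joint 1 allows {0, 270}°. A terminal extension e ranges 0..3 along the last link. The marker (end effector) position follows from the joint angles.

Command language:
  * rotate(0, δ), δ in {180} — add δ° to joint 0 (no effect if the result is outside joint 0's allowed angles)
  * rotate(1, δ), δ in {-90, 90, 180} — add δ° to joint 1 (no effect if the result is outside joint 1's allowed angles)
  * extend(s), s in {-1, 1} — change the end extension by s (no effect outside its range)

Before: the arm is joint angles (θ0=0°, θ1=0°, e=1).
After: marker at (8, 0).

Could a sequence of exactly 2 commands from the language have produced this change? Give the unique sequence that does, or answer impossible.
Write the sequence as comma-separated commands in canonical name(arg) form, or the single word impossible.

start: joint angles (θ0=0°, θ1=0°, e=1)
t=1 extend(1) ⇒ joint angles (θ0=0°, θ1=0°, e=2)
t=2 extend(1) ⇒ joint angles (θ0=0°, θ1=0°, e=3)
no rival 2-sequence matches.

extend(1), extend(1)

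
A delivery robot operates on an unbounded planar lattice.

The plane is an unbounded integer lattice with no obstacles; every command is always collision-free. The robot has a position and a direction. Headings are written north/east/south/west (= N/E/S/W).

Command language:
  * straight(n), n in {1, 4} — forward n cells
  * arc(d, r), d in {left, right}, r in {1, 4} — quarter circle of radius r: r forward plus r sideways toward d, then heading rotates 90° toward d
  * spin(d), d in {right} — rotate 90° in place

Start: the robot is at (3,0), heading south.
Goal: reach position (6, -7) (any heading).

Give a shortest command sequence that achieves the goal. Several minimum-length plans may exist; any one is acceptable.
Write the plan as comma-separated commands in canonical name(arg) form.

straight(4), arc(left, 1), arc(right, 1), arc(left, 1)

initial: at (3,0), heading south
step 1 (straight(4)): at (3,-4), heading south
step 2 (arc(left, 1)): at (4,-5), heading east
step 3 (arc(right, 1)): at (5,-6), heading south
step 4 (arc(left, 1)): at (6,-7), heading east
minimal: 4 command(s), checked below 4.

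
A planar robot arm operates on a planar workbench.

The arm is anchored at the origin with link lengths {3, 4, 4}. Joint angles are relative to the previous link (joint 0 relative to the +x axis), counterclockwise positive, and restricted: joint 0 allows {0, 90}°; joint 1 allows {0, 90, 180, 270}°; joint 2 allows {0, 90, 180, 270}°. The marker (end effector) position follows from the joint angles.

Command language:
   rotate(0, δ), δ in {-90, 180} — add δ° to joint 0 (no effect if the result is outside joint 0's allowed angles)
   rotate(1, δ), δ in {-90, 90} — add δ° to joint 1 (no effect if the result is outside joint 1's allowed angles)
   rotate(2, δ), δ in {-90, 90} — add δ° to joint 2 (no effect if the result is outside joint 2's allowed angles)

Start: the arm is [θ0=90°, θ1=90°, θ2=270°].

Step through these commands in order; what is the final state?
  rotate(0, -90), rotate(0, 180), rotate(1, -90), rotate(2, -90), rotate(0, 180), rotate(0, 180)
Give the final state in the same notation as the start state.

start: [θ0=90°, θ1=90°, θ2=270°]
[1] after rotate(0, -90): [θ0=0°, θ1=90°, θ2=270°]
[2] after rotate(0, 180): [θ0=0°, θ1=90°, θ2=270°]
[3] after rotate(1, -90): [θ0=0°, θ1=0°, θ2=270°]
[4] after rotate(2, -90): [θ0=0°, θ1=0°, θ2=180°]
[5] after rotate(0, 180): [θ0=0°, θ1=0°, θ2=180°]
[6] after rotate(0, 180): [θ0=0°, θ1=0°, θ2=180°]

[θ0=0°, θ1=0°, θ2=180°]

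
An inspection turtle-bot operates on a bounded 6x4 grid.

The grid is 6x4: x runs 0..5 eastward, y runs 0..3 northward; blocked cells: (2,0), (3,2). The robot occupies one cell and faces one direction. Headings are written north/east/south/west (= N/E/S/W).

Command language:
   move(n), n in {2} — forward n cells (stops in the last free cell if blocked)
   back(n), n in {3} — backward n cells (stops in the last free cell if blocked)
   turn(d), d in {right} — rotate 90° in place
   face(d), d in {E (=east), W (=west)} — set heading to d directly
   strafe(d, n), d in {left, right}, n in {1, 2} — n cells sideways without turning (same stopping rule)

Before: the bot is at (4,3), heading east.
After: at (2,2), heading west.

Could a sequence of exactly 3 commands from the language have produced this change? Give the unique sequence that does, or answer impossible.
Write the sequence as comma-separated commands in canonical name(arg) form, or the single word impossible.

face(W), move(2), strafe(left, 1)

key: order matters: swapping face(W) and strafe(left, 1) lands elsewhere
begin: at (4,3), heading east
t=1 face(W) ⇒ at (4,3), heading west
t=2 move(2) ⇒ at (2,3), heading west
t=3 strafe(left, 1) ⇒ at (2,2), heading west
no other 3-command option fits: unique.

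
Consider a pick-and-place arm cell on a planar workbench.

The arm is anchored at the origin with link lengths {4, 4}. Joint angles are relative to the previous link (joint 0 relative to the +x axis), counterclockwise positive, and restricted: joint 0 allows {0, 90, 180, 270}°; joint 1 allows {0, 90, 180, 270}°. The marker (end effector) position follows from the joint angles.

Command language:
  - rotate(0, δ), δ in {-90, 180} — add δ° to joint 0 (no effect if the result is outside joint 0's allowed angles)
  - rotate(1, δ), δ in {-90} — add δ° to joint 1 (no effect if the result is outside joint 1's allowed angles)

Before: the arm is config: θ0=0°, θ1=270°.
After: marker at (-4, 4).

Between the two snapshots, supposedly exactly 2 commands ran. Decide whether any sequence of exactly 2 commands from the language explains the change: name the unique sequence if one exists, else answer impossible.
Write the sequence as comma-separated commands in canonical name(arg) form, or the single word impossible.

rotate(0, -90), rotate(0, -90)

start: config: θ0=0°, θ1=270°
step 1 (rotate(0, -90)): config: θ0=270°, θ1=270°
step 2 (rotate(0, -90)): config: θ0=180°, θ1=270°
no rival 2-sequence matches.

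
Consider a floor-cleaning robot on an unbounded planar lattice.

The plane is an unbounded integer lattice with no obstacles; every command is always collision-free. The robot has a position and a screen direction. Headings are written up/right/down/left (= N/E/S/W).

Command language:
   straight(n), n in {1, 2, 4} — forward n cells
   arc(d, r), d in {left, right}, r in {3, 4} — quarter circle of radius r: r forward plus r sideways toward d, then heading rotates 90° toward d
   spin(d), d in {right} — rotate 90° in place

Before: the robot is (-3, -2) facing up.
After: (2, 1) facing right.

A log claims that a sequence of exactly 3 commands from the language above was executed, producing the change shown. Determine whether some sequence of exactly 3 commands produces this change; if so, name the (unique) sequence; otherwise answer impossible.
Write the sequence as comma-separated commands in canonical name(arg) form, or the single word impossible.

key: cell and facing (now E) both changed — the 3 commands mix motion and turning
begin: (-3, -2) facing up
[1] after arc(right, 3): (0, 1) facing right
[2] after straight(1): (1, 1) facing right
[3] after straight(1): (2, 1) facing right
no rival 3-sequence matches.

arc(right, 3), straight(1), straight(1)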